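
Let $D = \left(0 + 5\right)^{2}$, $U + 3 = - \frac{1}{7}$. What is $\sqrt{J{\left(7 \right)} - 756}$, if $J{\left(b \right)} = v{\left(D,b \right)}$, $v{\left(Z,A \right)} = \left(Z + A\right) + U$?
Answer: $\frac{i \sqrt{35630}}{7} \approx 26.966 i$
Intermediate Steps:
$U = - \frac{22}{7}$ ($U = -3 - \frac{1}{7} = - \frac{22}{7} \approx -3.1429$)
$D = 25$ ($D = 5^{2} = 25$)
$v{\left(Z,A \right)} = - \frac{22}{7} + A + Z$ ($v{\left(Z,A \right)} = \left(Z + A\right) - \frac{22}{7} = \left(A + Z\right) - \frac{22}{7} = - \frac{22}{7} + A + Z$)
$J{\left(b \right)} = \frac{153}{7} + b$ ($J{\left(b \right)} = - \frac{22}{7} + b + 25 = \frac{153}{7} + b$)
$\sqrt{J{\left(7 \right)} - 756} = \sqrt{\left(\frac{153}{7} + 7\right) - 756} = \sqrt{\frac{202}{7} - 756} = \sqrt{- \frac{5090}{7}} = \frac{i \sqrt{35630}}{7}$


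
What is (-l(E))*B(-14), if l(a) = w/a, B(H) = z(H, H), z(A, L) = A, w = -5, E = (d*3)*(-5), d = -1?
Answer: -14/3 ≈ -4.6667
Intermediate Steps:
E = 15 (E = -1*3*(-5) = -3*(-5) = 15)
B(H) = H
l(a) = -5/a
(-l(E))*B(-14) = -(-5)/15*(-14) = -1*(-⅓)*(-14) = (⅓)*(-14) = -14/3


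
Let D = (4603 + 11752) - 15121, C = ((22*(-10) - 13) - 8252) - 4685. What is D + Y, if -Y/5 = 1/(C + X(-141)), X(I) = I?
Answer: 16425779/13311 ≈ 1234.0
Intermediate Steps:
C = -13170 (C = ((-220 - 13) - 8252) - 4685 = (-233 - 8252) - 4685 = -8485 - 4685 = -13170)
Y = 5/13311 (Y = -5/(-13170 - 141) = -5/(-13311) = -5*(-1/13311) = 5/13311 ≈ 0.00037563)
D = 1234 (D = 16355 - 15121 = 1234)
D + Y = 1234 + 5/13311 = 16425779/13311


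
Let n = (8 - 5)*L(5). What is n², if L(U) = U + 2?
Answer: 441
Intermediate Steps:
L(U) = 2 + U
n = 21 (n = (8 - 5)*(2 + 5) = 3*7 = 21)
n² = 21² = 441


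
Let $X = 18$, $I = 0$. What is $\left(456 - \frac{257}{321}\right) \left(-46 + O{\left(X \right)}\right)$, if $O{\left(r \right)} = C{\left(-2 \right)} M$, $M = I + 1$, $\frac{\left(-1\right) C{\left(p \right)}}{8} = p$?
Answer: $- \frac{1461190}{107} \approx -13656.0$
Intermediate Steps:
$C{\left(p \right)} = - 8 p$
$M = 1$ ($M = 0 + 1 = 1$)
$O{\left(r \right)} = 16$ ($O{\left(r \right)} = \left(-8\right) \left(-2\right) 1 = 16 \cdot 1 = 16$)
$\left(456 - \frac{257}{321}\right) \left(-46 + O{\left(X \right)}\right) = \left(456 - \frac{257}{321}\right) \left(-46 + 16\right) = \left(456 - \frac{257}{321}\right) \left(-30\right) = \frac{146119}{321} \left(-30\right) = - \frac{1461190}{107}$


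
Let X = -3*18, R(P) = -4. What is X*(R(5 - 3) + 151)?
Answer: -7938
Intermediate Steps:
X = -54
X*(R(5 - 3) + 151) = -54*(-4 + 151) = -54*147 = -7938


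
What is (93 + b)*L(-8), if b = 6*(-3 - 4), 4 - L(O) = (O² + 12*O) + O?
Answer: 2244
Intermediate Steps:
L(O) = 4 - O² - 13*O (L(O) = 4 - ((O² + 12*O) + O) = 4 - (O² + 13*O) = 4 + (-O² - 13*O) = 4 - O² - 13*O)
b = -42 (b = 6*(-7) = -42)
(93 + b)*L(-8) = (93 - 42)*(4 - 1*(-8)² - 13*(-8)) = 51*(4 - 1*64 + 104) = 51*(4 - 64 + 104) = 51*44 = 2244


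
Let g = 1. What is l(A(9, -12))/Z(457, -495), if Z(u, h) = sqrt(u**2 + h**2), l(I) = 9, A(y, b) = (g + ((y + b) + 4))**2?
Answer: 9*sqrt(453874)/453874 ≈ 0.013359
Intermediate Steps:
A(y, b) = (5 + b + y)**2 (A(y, b) = (1 + ((y + b) + 4))**2 = (1 + ((b + y) + 4))**2 = (1 + (4 + b + y))**2 = (5 + b + y)**2)
Z(u, h) = sqrt(h**2 + u**2)
l(A(9, -12))/Z(457, -495) = 9/(sqrt((-495)**2 + 457**2)) = 9/(sqrt(245025 + 208849)) = 9/(sqrt(453874)) = 9*(sqrt(453874)/453874) = 9*sqrt(453874)/453874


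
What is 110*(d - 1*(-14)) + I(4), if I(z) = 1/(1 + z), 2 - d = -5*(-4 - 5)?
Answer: -15949/5 ≈ -3189.8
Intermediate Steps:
d = -43 (d = 2 - (-5)*(-4 - 5) = 2 - (-5)*(-9) = 2 - 1*45 = 2 - 45 = -43)
110*(d - 1*(-14)) + I(4) = 110*(-43 - 1*(-14)) + 1/(1 + 4) = 110*(-43 + 14) + 1/5 = 110*(-29) + 1/5 = -3190 + 1/5 = -15949/5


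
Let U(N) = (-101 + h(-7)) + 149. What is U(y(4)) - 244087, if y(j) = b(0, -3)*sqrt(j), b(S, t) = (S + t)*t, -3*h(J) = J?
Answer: -732110/3 ≈ -2.4404e+5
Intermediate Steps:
h(J) = -J/3
b(S, t) = t*(S + t)
y(j) = 9*sqrt(j) (y(j) = (-3*(0 - 3))*sqrt(j) = (-3*(-3))*sqrt(j) = 9*sqrt(j))
U(N) = 151/3 (U(N) = (-101 - 1/3*(-7)) + 149 = (-101 + 7/3) + 149 = -296/3 + 149 = 151/3)
U(y(4)) - 244087 = 151/3 - 244087 = -732110/3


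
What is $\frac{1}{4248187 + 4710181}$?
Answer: $\frac{1}{8958368} \approx 1.1163 \cdot 10^{-7}$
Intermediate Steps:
$\frac{1}{4248187 + 4710181} = \frac{1}{8958368}$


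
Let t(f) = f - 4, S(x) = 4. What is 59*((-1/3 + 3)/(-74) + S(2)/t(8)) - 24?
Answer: 3649/111 ≈ 32.874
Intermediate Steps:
t(f) = -4 + f
59*((-1/3 + 3)/(-74) + S(2)/t(8)) - 24 = 59*((-1/3 + 3)/(-74) + 4/(-4 + 8)) - 24 = 59*(((1/3)*(-1) + 3)*(-1/74) + 4/4) - 24 = 59*((-1/3 + 3)*(-1/74) + 4*(1/4)) - 24 = 59*((8/3)*(-1/74) + 1) - 24 = 59*(-4/111 + 1) - 24 = 59*(107/111) - 24 = 6313/111 - 24 = 3649/111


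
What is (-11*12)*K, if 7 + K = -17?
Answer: 3168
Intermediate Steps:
K = -24 (K = -7 - 17 = -24)
(-11*12)*K = -11*12*(-24) = -132*(-24) = 3168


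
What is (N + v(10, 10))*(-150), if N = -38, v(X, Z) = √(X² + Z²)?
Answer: 5700 - 1500*√2 ≈ 3578.7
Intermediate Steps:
(N + v(10, 10))*(-150) = (-38 + √(10² + 10²))*(-150) = (-38 + √(100 + 100))*(-150) = (-38 + √200)*(-150) = (-38 + 10*√2)*(-150) = 5700 - 1500*√2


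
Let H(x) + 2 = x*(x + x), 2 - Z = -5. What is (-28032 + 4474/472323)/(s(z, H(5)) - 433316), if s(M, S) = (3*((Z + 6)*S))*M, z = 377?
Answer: -509236687/4949000394 ≈ -0.10290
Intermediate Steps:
Z = 7 (Z = 2 - 1*(-5) = 2 + 5 = 7)
H(x) = -2 + 2*x**2 (H(x) = -2 + x*(x + x) = -2 + x*(2*x) = -2 + 2*x**2)
s(M, S) = 39*M*S (s(M, S) = (3*((7 + 6)*S))*M = (3*(13*S))*M = (39*S)*M = 39*M*S)
(-28032 + 4474/472323)/(s(z, H(5)) - 433316) = (-28032 + 4474/472323)/(39*377*(-2 + 2*5**2) - 433316) = (-28032 + 4474*(1/472323))/(39*377*(-2 + 2*25) - 433316) = (-28032 + 4474/472323)/(39*377*(-2 + 50) - 433316) = -13240153862/(472323*(39*377*48 - 433316)) = -13240153862/(472323*(705744 - 433316)) = -13240153862/472323/272428 = -13240153862/472323*1/272428 = -509236687/4949000394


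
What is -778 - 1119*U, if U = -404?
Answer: 451298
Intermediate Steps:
-778 - 1119*U = -778 - 1119*(-404) = -778 + 452076 = 451298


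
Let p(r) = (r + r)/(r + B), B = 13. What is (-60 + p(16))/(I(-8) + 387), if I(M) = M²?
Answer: -1708/13079 ≈ -0.13059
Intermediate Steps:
p(r) = 2*r/(13 + r) (p(r) = (r + r)/(r + 13) = (2*r)/(13 + r) = 2*r/(13 + r))
(-60 + p(16))/(I(-8) + 387) = (-60 + 2*16/(13 + 16))/((-8)² + 387) = (-60 + 2*16/29)/(64 + 387) = (-60 + 2*16*(1/29))/451 = (-60 + 32/29)*(1/451) = -1708/29*1/451 = -1708/13079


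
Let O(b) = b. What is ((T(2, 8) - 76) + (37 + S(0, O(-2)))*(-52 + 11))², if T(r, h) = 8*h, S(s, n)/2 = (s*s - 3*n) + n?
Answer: 3448449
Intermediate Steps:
S(s, n) = -4*n + 2*s² (S(s, n) = 2*((s*s - 3*n) + n) = 2*((s² - 3*n) + n) = 2*(s² - 2*n) = -4*n + 2*s²)
((T(2, 8) - 76) + (37 + S(0, O(-2)))*(-52 + 11))² = ((8*8 - 76) + (37 + (-4*(-2) + 2*0²))*(-52 + 11))² = ((64 - 76) + (37 + (8 + 2*0))*(-41))² = (-12 + (37 + (8 + 0))*(-41))² = (-12 + (37 + 8)*(-41))² = (-12 + 45*(-41))² = (-12 - 1845)² = (-1857)² = 3448449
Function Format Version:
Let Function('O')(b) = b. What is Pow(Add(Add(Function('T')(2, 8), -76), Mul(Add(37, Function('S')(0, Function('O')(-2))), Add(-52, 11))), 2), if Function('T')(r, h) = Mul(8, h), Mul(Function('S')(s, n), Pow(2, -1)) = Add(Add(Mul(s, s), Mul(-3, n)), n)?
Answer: 3448449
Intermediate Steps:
Function('S')(s, n) = Add(Mul(-4, n), Mul(2, Pow(s, 2))) (Function('S')(s, n) = Mul(2, Add(Add(Mul(s, s), Mul(-3, n)), n)) = Mul(2, Add(Add(Pow(s, 2), Mul(-3, n)), n)) = Mul(2, Add(Pow(s, 2), Mul(-2, n))) = Add(Mul(-4, n), Mul(2, Pow(s, 2))))
Pow(Add(Add(Function('T')(2, 8), -76), Mul(Add(37, Function('S')(0, Function('O')(-2))), Add(-52, 11))), 2) = Pow(Add(Add(Mul(8, 8), -76), Mul(Add(37, Add(Mul(-4, -2), Mul(2, Pow(0, 2)))), Add(-52, 11))), 2) = Pow(Add(Add(64, -76), Mul(Add(37, Add(8, Mul(2, 0))), -41)), 2) = Pow(Add(-12, Mul(Add(37, Add(8, 0)), -41)), 2) = Pow(Add(-12, Mul(Add(37, 8), -41)), 2) = Pow(Add(-12, Mul(45, -41)), 2) = Pow(Add(-12, -1845), 2) = Pow(-1857, 2) = 3448449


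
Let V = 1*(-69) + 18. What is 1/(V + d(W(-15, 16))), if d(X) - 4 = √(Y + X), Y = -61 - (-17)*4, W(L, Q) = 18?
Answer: -1/42 ≈ -0.023810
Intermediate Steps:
Y = 7 (Y = -61 - 1*(-68) = -61 + 68 = 7)
d(X) = 4 + √(7 + X)
V = -51 (V = -69 + 18 = -51)
1/(V + d(W(-15, 16))) = 1/(-51 + (4 + √(7 + 18))) = 1/(-51 + (4 + √25)) = 1/(-51 + (4 + 5)) = 1/(-51 + 9) = 1/(-42) = -1/42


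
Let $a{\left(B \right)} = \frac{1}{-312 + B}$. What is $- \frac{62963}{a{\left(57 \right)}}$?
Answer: $16055565$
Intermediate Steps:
$- \frac{62963}{a{\left(57 \right)}} = - \frac{62963}{\frac{1}{-312 + 57}} = - \frac{62963}{\frac{1}{-255}} = - \frac{62963}{- \frac{1}{255}} = \left(-62963\right) \left(-255\right) = 16055565$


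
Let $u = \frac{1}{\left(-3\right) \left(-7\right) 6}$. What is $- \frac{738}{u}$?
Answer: $-92988$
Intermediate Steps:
$u = \frac{1}{126}$ ($u = \frac{1}{21 \cdot 6} = \frac{1}{126} \approx 0.0079365$)
$- \frac{738}{u} = - 738 \frac{1}{\frac{1}{126}} = \left(-738\right) 126 = -92988$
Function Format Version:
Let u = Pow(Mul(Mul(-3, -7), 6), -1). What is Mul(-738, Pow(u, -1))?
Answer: -92988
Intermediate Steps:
u = Rational(1, 126) (u = Pow(Mul(21, 6), -1) = Pow(126, -1) = Rational(1, 126) ≈ 0.0079365)
Mul(-738, Pow(u, -1)) = Mul(-738, Pow(Rational(1, 126), -1)) = Mul(-738, 126) = -92988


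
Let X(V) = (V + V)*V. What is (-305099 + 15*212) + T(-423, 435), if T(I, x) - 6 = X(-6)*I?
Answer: -332369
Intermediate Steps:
X(V) = 2*V² (X(V) = (2*V)*V = 2*V²)
T(I, x) = 6 + 72*I (T(I, x) = 6 + (2*(-6)²)*I = 6 + (2*36)*I = 6 + 72*I)
(-305099 + 15*212) + T(-423, 435) = (-305099 + 15*212) + (6 + 72*(-423)) = (-305099 + 3180) + (6 - 30456) = -301919 - 30450 = -332369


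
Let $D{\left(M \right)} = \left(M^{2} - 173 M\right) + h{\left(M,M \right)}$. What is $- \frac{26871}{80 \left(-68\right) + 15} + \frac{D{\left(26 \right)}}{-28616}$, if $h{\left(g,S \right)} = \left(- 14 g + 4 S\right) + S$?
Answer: $\frac{14124006}{2772175} \approx 5.0949$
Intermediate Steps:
$h{\left(g,S \right)} = - 14 g + 5 S$
$D{\left(M \right)} = M^{2} - 182 M$ ($D{\left(M \right)} = \left(M^{2} - 173 M\right) + \left(- 14 M + 5 M\right) = \left(M^{2} - 173 M\right) - 9 M = M^{2} - 182 M$)
$- \frac{26871}{80 \left(-68\right) + 15} + \frac{D{\left(26 \right)}}{-28616} = - \frac{26871}{80 \left(-68\right) + 15} + \frac{26 \left(-182 + 26\right)}{-28616} = - \frac{26871}{-5440 + 15} + 26 \left(-156\right) \left(- \frac{1}{28616}\right) = - \frac{26871}{-5425} - - \frac{507}{3577} = \left(-26871\right) \left(- \frac{1}{5425}\right) + \frac{507}{3577} = \frac{26871}{5425} + \frac{507}{3577} = \frac{14124006}{2772175}$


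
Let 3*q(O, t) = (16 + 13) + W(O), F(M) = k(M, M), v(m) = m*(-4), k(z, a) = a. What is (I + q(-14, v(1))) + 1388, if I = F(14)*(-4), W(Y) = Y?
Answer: 1337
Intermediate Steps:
v(m) = -4*m
F(M) = M
q(O, t) = 29/3 + O/3 (q(O, t) = ((16 + 13) + O)/3 = (29 + O)/3 = 29/3 + O/3)
I = -56 (I = 14*(-4) = -56)
(I + q(-14, v(1))) + 1388 = (-56 + (29/3 + (⅓)*(-14))) + 1388 = (-56 + (29/3 - 14/3)) + 1388 = (-56 + 5) + 1388 = -51 + 1388 = 1337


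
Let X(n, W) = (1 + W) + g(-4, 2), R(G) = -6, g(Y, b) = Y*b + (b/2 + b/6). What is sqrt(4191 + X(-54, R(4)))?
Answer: sqrt(37614)/3 ≈ 64.648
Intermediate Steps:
g(Y, b) = 2*b/3 + Y*b (g(Y, b) = Y*b + (b*(1/2) + b*(1/6)) = Y*b + (b/2 + b/6) = Y*b + 2*b/3 = 2*b/3 + Y*b)
X(n, W) = -17/3 + W (X(n, W) = (1 + W) + (1/3)*2*(2 + 3*(-4)) = (1 + W) + (1/3)*2*(2 - 12) = (1 + W) + (1/3)*2*(-10) = (1 + W) - 20/3 = -17/3 + W)
sqrt(4191 + X(-54, R(4))) = sqrt(4191 + (-17/3 - 6)) = sqrt(4191 - 35/3) = sqrt(12538/3) = sqrt(37614)/3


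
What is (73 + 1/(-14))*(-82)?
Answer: -41861/7 ≈ -5980.1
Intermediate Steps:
(73 + 1/(-14))*(-82) = (73 - 1/14)*(-82) = (1021/14)*(-82) = -41861/7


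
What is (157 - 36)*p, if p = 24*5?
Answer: 14520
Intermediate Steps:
p = 120
(157 - 36)*p = (157 - 36)*120 = 121*120 = 14520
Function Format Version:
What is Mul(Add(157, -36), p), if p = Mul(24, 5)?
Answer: 14520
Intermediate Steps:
p = 120
Mul(Add(157, -36), p) = Mul(Add(157, -36), 120) = Mul(121, 120) = 14520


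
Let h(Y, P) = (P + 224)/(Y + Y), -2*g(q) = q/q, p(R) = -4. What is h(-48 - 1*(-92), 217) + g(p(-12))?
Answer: 397/88 ≈ 4.5114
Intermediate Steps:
g(q) = -½ (g(q) = -q/(2*q) = -½*1 = -½)
h(Y, P) = (224 + P)/(2*Y) (h(Y, P) = (224 + P)/((2*Y)) = (224 + P)*(1/(2*Y)) = (224 + P)/(2*Y))
h(-48 - 1*(-92), 217) + g(p(-12)) = (224 + 217)/(2*(-48 - 1*(-92))) - ½ = (½)*441/(-48 + 92) - ½ = (½)*441/44 - ½ = (½)*(1/44)*441 - ½ = 441/88 - ½ = 397/88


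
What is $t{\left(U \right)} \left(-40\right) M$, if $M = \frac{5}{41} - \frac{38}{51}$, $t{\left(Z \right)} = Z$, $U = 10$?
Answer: $\frac{521200}{2091} \approx 249.26$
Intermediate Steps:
$M = - \frac{1303}{2091}$ ($M = 5 \cdot \frac{1}{41} - \frac{38}{51} = \frac{5}{41} - \frac{38}{51} = - \frac{1303}{2091} \approx -0.62315$)
$t{\left(U \right)} \left(-40\right) M = 10 \left(-40\right) \left(- \frac{1303}{2091}\right) = \left(-400\right) \left(- \frac{1303}{2091}\right) = \frac{521200}{2091}$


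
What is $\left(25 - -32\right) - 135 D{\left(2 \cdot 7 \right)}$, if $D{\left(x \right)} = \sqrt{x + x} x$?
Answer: $57 - 3780 \sqrt{7} \approx -9943.9$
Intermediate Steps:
$D{\left(x \right)} = \sqrt{2} x^{\frac{3}{2}}$ ($D{\left(x \right)} = \sqrt{2 x} x = \sqrt{2} \sqrt{x} x = \sqrt{2} x^{\frac{3}{2}}$)
$\left(25 - -32\right) - 135 D{\left(2 \cdot 7 \right)} = \left(25 - -32\right) - 135 \sqrt{2} \left(2 \cdot 7\right)^{\frac{3}{2}} = \left(25 + 32\right) - 135 \sqrt{2} \cdot 14^{\frac{3}{2}} = 57 - 135 \sqrt{2} \cdot 14 \sqrt{14} = 57 - 135 \cdot 28 \sqrt{7} = 57 - 3780 \sqrt{7}$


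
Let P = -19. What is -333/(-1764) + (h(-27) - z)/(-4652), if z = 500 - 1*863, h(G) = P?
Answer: 26175/227948 ≈ 0.11483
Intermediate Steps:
h(G) = -19
z = -363 (z = 500 - 863 = -363)
-333/(-1764) + (h(-27) - z)/(-4652) = -333/(-1764) + (-19 - 1*(-363))/(-4652) = -333*(-1/1764) + (-19 + 363)*(-1/4652) = 37/196 + 344*(-1/4652) = 37/196 - 86/1163 = 26175/227948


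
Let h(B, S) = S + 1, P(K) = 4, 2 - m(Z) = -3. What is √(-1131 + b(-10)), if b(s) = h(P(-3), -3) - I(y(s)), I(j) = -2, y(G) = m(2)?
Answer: I*√1131 ≈ 33.63*I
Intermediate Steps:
m(Z) = 5 (m(Z) = 2 - 1*(-3) = 2 + 3 = 5)
y(G) = 5
h(B, S) = 1 + S
b(s) = 0 (b(s) = (1 - 3) - 1*(-2) = -2 + 2 = 0)
√(-1131 + b(-10)) = √(-1131 + 0) = √(-1131) = I*√1131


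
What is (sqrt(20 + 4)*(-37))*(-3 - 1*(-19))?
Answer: -1184*sqrt(6) ≈ -2900.2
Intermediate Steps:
(sqrt(20 + 4)*(-37))*(-3 - 1*(-19)) = (sqrt(24)*(-37))*(-3 + 19) = ((2*sqrt(6))*(-37))*16 = -74*sqrt(6)*16 = -1184*sqrt(6)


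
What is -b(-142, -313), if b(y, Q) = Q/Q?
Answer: -1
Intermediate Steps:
b(y, Q) = 1
-b(-142, -313) = -1*1 = -1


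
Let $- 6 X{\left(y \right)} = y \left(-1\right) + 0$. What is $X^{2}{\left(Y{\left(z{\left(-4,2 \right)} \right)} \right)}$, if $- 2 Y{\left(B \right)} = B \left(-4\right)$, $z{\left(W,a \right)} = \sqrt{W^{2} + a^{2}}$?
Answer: $\frac{20}{9} \approx 2.2222$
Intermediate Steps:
$Y{\left(B \right)} = 2 B$ ($Y{\left(B \right)} = - \frac{B \left(-4\right)}{2} = - \frac{\left(-4\right) B}{2} = 2 B$)
$X{\left(y \right)} = \frac{y}{6}$ ($X{\left(y \right)} = - \frac{y \left(-1\right) + 0}{6} = - \frac{- y + 0}{6} = - \frac{\left(-1\right) y}{6} = \frac{y}{6}$)
$X^{2}{\left(Y{\left(z{\left(-4,2 \right)} \right)} \right)} = \left(\frac{2 \sqrt{\left(-4\right)^{2} + 2^{2}}}{6}\right)^{2} = \left(\frac{2 \sqrt{16 + 4}}{6}\right)^{2} = \left(\frac{2 \sqrt{20}}{6}\right)^{2} = \left(\frac{2 \cdot 2 \sqrt{5}}{6}\right)^{2} = \left(\frac{4 \sqrt{5}}{6}\right)^{2} = \left(\frac{2 \sqrt{5}}{3}\right)^{2} = \frac{20}{9}$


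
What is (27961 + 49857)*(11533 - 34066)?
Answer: -1753472994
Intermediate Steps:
(27961 + 49857)*(11533 - 34066) = 77818*(-22533) = -1753472994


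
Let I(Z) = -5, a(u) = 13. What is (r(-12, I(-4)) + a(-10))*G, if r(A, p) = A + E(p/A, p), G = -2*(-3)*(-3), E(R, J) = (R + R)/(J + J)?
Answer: -33/2 ≈ -16.500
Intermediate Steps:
E(R, J) = R/J (E(R, J) = (2*R)/((2*J)) = (2*R)*(1/(2*J)) = R/J)
G = -18 (G = 6*(-3) = -18)
r(A, p) = A + 1/A (r(A, p) = A + (p/A)/p = A + 1/A)
(r(-12, I(-4)) + a(-10))*G = ((-12 + 1/(-12)) + 13)*(-18) = ((-12 - 1/12) + 13)*(-18) = (-145/12 + 13)*(-18) = (11/12)*(-18) = -33/2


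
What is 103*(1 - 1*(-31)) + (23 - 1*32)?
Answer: 3287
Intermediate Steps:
103*(1 - 1*(-31)) + (23 - 1*32) = 103*(1 + 31) + (23 - 32) = 103*32 - 9 = 3296 - 9 = 3287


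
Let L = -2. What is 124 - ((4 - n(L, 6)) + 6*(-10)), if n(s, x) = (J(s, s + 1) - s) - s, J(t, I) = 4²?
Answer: 200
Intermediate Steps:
J(t, I) = 16
n(s, x) = 16 - 2*s (n(s, x) = (16 - s) - s = 16 - 2*s)
124 - ((4 - n(L, 6)) + 6*(-10)) = 124 - ((4 - (16 - 2*(-2))) + 6*(-10)) = 124 - ((4 - (16 + 4)) - 60) = 124 - ((4 - 1*20) - 60) = 124 - ((4 - 20) - 60) = 124 - (-16 - 60) = 124 - 1*(-76) = 124 + 76 = 200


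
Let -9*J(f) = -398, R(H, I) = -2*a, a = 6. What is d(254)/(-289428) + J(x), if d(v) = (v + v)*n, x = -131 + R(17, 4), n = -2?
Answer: 9600124/217071 ≈ 44.226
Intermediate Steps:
R(H, I) = -12 (R(H, I) = -2*6 = -12)
x = -143 (x = -131 - 12 = -143)
J(f) = 398/9 (J(f) = -⅑*(-398) = 398/9)
d(v) = -4*v (d(v) = (v + v)*(-2) = (2*v)*(-2) = -4*v)
d(254)/(-289428) + J(x) = -4*254/(-289428) + 398/9 = -1016*(-1/289428) + 398/9 = 254/72357 + 398/9 = 9600124/217071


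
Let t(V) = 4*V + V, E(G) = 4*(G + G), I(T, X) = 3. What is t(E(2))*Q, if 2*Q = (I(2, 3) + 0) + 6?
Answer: 360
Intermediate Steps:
E(G) = 8*G (E(G) = 4*(2*G) = 8*G)
Q = 9/2 (Q = ((3 + 0) + 6)/2 = (3 + 6)/2 = (1/2)*9 = 9/2 ≈ 4.5000)
t(V) = 5*V
t(E(2))*Q = (5*(8*2))*(9/2) = (5*16)*(9/2) = 80*(9/2) = 360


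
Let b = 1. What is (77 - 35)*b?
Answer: 42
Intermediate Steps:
(77 - 35)*b = (77 - 35)*1 = 42*1 = 42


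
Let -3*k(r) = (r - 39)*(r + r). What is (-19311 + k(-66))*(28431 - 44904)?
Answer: 394215363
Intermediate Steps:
k(r) = -2*r*(-39 + r)/3 (k(r) = -(r - 39)*(r + r)/3 = -(-39 + r)*2*r/3 = -2*r*(-39 + r)/3)
(-19311 + k(-66))*(28431 - 44904) = (-19311 + (⅔)*(-66)*(39 - 1*(-66)))*(28431 - 44904) = (-19311 + (⅔)*(-66)*(39 + 66))*(-16473) = (-19311 + (⅔)*(-66)*105)*(-16473) = (-19311 - 4620)*(-16473) = -23931*(-16473) = 394215363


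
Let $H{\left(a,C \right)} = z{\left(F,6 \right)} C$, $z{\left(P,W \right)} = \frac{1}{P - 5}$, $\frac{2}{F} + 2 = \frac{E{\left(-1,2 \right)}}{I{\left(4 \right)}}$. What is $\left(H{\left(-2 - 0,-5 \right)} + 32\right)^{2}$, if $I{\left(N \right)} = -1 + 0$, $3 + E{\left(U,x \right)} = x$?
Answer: $\frac{52441}{49} \approx 1070.2$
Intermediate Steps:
$E{\left(U,x \right)} = -3 + x$
$I{\left(N \right)} = -1$
$F = -2$ ($F = \frac{2}{-2 + \frac{-3 + 2}{-1}} = \frac{2}{-2 - -1} = \frac{2}{-2 + 1} = \frac{2}{-1} = 2 \left(-1\right) = -2$)
$z{\left(P,W \right)} = \frac{1}{-5 + P}$
$H{\left(a,C \right)} = - \frac{C}{7}$ ($H{\left(a,C \right)} = \frac{C}{-5 - 2} = \frac{C}{-7} = - \frac{C}{7}$)
$\left(H{\left(-2 - 0,-5 \right)} + 32\right)^{2} = \left(\left(- \frac{1}{7}\right) \left(-5\right) + 32\right)^{2} = \left(\frac{5}{7} + 32\right)^{2} = \left(\frac{229}{7}\right)^{2} = \frac{52441}{49}$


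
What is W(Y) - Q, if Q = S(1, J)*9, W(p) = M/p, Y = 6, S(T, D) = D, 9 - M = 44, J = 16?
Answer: -899/6 ≈ -149.83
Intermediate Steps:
M = -35 (M = 9 - 1*44 = 9 - 44 = -35)
W(p) = -35/p
Q = 144 (Q = 16*9 = 144)
W(Y) - Q = -35/6 - 1*144 = -35*⅙ - 144 = -35/6 - 144 = -899/6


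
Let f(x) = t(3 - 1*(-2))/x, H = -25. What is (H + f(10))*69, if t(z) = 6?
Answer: -8418/5 ≈ -1683.6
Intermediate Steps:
f(x) = 6/x
(H + f(10))*69 = (-25 + 6/10)*69 = (-25 + 6*(⅒))*69 = (-25 + ⅗)*69 = -122/5*69 = -8418/5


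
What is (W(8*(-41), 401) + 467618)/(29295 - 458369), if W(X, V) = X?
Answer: -233645/214537 ≈ -1.0891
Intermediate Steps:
(W(8*(-41), 401) + 467618)/(29295 - 458369) = (8*(-41) + 467618)/(29295 - 458369) = (-328 + 467618)/(-429074) = 467290*(-1/429074) = -233645/214537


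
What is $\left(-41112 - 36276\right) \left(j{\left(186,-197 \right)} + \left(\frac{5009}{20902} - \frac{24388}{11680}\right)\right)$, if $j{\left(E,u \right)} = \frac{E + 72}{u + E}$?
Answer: $\frac{164330284501839}{83921530} \approx 1.9581 \cdot 10^{6}$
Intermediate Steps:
$j{\left(E,u \right)} = \frac{72 + E}{E + u}$
$\left(-41112 - 36276\right) \left(j{\left(186,-197 \right)} + \left(\frac{5009}{20902} - \frac{24388}{11680}\right)\right) = \left(-41112 - 36276\right) \left(\frac{72 + 186}{186 - 197} + \left(\frac{5009}{20902} - \frac{24388}{11680}\right)\right) = - 77388 \left(\frac{1}{-11} \cdot 258 + \left(5009 \cdot \frac{1}{20902} - \frac{6097}{2920}\right)\right) = - 77388 \left(\left(- \frac{1}{11}\right) 258 + \left(\frac{5009}{20902} - \frac{6097}{2920}\right)\right) = - 77388 \left(- \frac{258}{11} - \frac{56406607}{30516920}\right) = \left(-77388\right) \left(- \frac{8493838037}{335686120}\right) = \frac{164330284501839}{83921530}$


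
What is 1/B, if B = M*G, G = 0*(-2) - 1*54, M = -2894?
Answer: 1/156276 ≈ 6.3989e-6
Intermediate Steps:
G = -54 (G = 0 - 54 = -54)
B = 156276 (B = -2894*(-54) = 156276)
1/B = 1/156276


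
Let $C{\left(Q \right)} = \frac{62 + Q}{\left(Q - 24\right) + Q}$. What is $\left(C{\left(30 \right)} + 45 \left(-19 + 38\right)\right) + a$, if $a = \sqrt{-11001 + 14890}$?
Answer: $\frac{7718}{9} + \sqrt{3889} \approx 919.92$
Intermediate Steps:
$C{\left(Q \right)} = \frac{62 + Q}{-24 + 2 Q}$ ($C{\left(Q \right)} = \frac{62 + Q}{\left(Q - 24\right) + Q} = \frac{62 + Q}{\left(-24 + Q\right) + Q} = \frac{62 + Q}{-24 + 2 Q}$)
$a = \sqrt{3889} \approx 62.362$
$\left(C{\left(30 \right)} + 45 \left(-19 + 38\right)\right) + a = \left(\frac{62 + 30}{2 \left(-12 + 30\right)} + 45 \left(-19 + 38\right)\right) + \sqrt{3889} = \left(\frac{1}{2} \cdot \frac{1}{18} \cdot 92 + 45 \cdot 19\right) + \sqrt{3889} = \left(\frac{1}{2} \cdot \frac{1}{18} \cdot 92 + 855\right) + \sqrt{3889} = \left(\frac{23}{9} + 855\right) + \sqrt{3889} = \frac{7718}{9} + \sqrt{3889}$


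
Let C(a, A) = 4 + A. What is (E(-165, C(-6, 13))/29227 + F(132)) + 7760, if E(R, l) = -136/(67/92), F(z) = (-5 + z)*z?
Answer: 48023105004/1958209 ≈ 24524.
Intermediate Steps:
F(z) = z*(-5 + z)
E(R, l) = -12512/67 (E(R, l) = -136/(67*(1/92)) = -136/67/92 = -136*92/67 = -12512/67)
(E(-165, C(-6, 13))/29227 + F(132)) + 7760 = (-12512/67/29227 + 132*(-5 + 132)) + 7760 = (-12512/67*1/29227 + 132*127) + 7760 = (-12512/1958209 + 16764) + 7760 = 32827403164/1958209 + 7760 = 48023105004/1958209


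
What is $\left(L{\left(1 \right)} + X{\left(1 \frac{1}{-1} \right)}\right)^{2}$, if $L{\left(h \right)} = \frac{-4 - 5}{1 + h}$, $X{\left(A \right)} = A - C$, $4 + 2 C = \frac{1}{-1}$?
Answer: $9$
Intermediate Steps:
$C = - \frac{5}{2}$ ($C = -2 + \frac{1}{2 \left(-1\right)} = -2 + \frac{1}{2} \left(-1\right) = -2 - \frac{1}{2} = - \frac{5}{2} \approx -2.5$)
$X{\left(A \right)} = \frac{5}{2} + A$ ($X{\left(A \right)} = A - - \frac{5}{2} = A + \frac{5}{2} = \frac{5}{2} + A$)
$L{\left(h \right)} = - \frac{9}{1 + h}$
$\left(L{\left(1 \right)} + X{\left(1 \frac{1}{-1} \right)}\right)^{2} = \left(- \frac{9}{1 + 1} + \left(\frac{5}{2} + 1 \frac{1}{-1}\right)\right)^{2} = \left(- \frac{9}{2} + \left(\frac{5}{2} + 1 \left(-1\right)\right)\right)^{2} = \left(\left(-9\right) \frac{1}{2} + \left(\frac{5}{2} - 1\right)\right)^{2} = \left(- \frac{9}{2} + \frac{3}{2}\right)^{2} = \left(-3\right)^{2} = 9$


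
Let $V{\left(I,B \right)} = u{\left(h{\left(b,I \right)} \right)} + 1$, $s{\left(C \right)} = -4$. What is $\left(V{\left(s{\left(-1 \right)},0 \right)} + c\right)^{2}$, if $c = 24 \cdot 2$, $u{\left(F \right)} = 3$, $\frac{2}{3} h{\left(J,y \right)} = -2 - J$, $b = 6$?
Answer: $2704$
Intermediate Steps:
$h{\left(J,y \right)} = -3 - \frac{3 J}{2}$ ($h{\left(J,y \right)} = \frac{3 \left(-2 - J\right)}{2} = -3 - \frac{3 J}{2}$)
$c = 48$
$V{\left(I,B \right)} = 4$ ($V{\left(I,B \right)} = 3 + 1 = 4$)
$\left(V{\left(s{\left(-1 \right)},0 \right)} + c\right)^{2} = \left(4 + 48\right)^{2} = 52^{2} = 2704$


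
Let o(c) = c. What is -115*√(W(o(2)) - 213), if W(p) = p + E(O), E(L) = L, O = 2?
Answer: -115*I*√209 ≈ -1662.5*I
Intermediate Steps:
W(p) = 2 + p (W(p) = p + 2 = 2 + p)
-115*√(W(o(2)) - 213) = -115*√((2 + 2) - 213) = -115*√(4 - 213) = -115*I*√209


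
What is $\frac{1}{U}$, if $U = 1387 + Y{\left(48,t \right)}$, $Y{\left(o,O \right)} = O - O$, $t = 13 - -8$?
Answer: $\frac{1}{1387} \approx 0.00072098$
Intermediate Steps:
$t = 21$ ($t = 13 + 8 = 21$)
$Y{\left(o,O \right)} = 0$
$U = 1387$ ($U = 1387 + 0 = 1387$)
$\frac{1}{U} = \frac{1}{1387}$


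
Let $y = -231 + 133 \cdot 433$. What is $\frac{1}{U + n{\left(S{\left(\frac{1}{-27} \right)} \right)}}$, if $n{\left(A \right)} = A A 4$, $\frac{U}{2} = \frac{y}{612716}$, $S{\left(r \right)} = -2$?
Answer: $\frac{153179}{2479543} \approx 0.061777$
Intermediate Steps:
$y = 57358$ ($y = -231 + 57589 = 57358$)
$U = \frac{28679}{153179}$ ($U = 2 \cdot \frac{57358}{612716} = 2 \cdot 57358 \cdot \frac{1}{612716} = 2 \cdot \frac{28679}{306358} = \frac{28679}{153179} \approx 0.18723$)
$n{\left(A \right)} = 4 A^{2}$ ($n{\left(A \right)} = A^{2} \cdot 4 = 4 A^{2}$)
$\frac{1}{U + n{\left(S{\left(\frac{1}{-27} \right)} \right)}} = \frac{1}{\frac{28679}{153179} + 4 \left(-2\right)^{2}} = \frac{1}{\frac{28679}{153179} + 4 \cdot 4} = \frac{1}{\frac{28679}{153179} + 16} = \frac{1}{\frac{2479543}{153179}} = \frac{153179}{2479543}$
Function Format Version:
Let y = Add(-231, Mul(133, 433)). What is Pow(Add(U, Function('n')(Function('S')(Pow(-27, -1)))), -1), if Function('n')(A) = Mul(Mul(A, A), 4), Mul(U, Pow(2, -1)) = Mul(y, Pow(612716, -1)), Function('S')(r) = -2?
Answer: Rational(153179, 2479543) ≈ 0.061777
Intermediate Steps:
y = 57358 (y = Add(-231, 57589) = 57358)
U = Rational(28679, 153179) (U = Mul(2, Mul(57358, Pow(612716, -1))) = Mul(2, Mul(57358, Rational(1, 612716))) = Mul(2, Rational(28679, 306358)) = Rational(28679, 153179) ≈ 0.18723)
Function('n')(A) = Mul(4, Pow(A, 2)) (Function('n')(A) = Mul(Pow(A, 2), 4) = Mul(4, Pow(A, 2)))
Pow(Add(U, Function('n')(Function('S')(Pow(-27, -1)))), -1) = Pow(Add(Rational(28679, 153179), Mul(4, Pow(-2, 2))), -1) = Pow(Add(Rational(28679, 153179), Mul(4, 4)), -1) = Pow(Add(Rational(28679, 153179), 16), -1) = Pow(Rational(2479543, 153179), -1) = Rational(153179, 2479543)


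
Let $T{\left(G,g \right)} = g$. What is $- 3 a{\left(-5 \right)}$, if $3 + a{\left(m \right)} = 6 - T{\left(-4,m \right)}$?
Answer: $-24$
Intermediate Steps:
$a{\left(m \right)} = 3 - m$ ($a{\left(m \right)} = -3 - \left(-6 + m\right) = 3 - m$)
$- 3 a{\left(-5 \right)} = - 3 \left(3 - -5\right) = - 3 \left(3 + 5\right) = \left(-3\right) 8 = -24$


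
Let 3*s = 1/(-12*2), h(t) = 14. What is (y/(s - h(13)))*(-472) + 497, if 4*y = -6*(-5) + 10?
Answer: 841313/1009 ≈ 833.81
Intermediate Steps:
y = 10 (y = (-6*(-5) + 10)/4 = (30 + 10)/4 = (¼)*40 = 10)
s = -1/72 (s = 1/(3*((-12*2))) = (⅓)/(-24) = (⅓)*(-1/24) = -1/72 ≈ -0.013889)
(y/(s - h(13)))*(-472) + 497 = (10/(-1/72 - 1*14))*(-472) + 497 = (10/(-1/72 - 14))*(-472) + 497 = (10/(-1009/72))*(-472) + 497 = (10*(-72/1009))*(-472) + 497 = -720/1009*(-472) + 497 = 339840/1009 + 497 = 841313/1009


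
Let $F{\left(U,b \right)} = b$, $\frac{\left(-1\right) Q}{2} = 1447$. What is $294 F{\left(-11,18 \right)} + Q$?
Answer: $2398$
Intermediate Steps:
$Q = -2894$ ($Q = \left(-2\right) 1447 = -2894$)
$294 F{\left(-11,18 \right)} + Q = 294 \cdot 18 - 2894 = 5292 - 2894 = 2398$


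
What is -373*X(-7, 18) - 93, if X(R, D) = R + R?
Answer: 5129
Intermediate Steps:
X(R, D) = 2*R
-373*X(-7, 18) - 93 = -746*(-7) - 93 = -373*(-14) - 93 = 5222 - 93 = 5129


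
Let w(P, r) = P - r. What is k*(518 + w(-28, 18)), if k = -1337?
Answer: -631064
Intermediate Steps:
k*(518 + w(-28, 18)) = -1337*(518 + (-28 - 1*18)) = -1337*(518 + (-28 - 18)) = -1337*(518 - 46) = -1337*472 = -631064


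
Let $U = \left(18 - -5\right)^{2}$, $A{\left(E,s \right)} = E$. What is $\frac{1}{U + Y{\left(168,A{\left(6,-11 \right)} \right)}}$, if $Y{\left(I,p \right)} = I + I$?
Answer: $\frac{1}{865} \approx 0.0011561$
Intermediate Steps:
$Y{\left(I,p \right)} = 2 I$
$U = 529$ ($U = \left(18 + 5\right)^{2} = 23^{2} = 529$)
$\frac{1}{U + Y{\left(168,A{\left(6,-11 \right)} \right)}} = \frac{1}{529 + 2 \cdot 168} = \frac{1}{529 + 336} = \frac{1}{865}$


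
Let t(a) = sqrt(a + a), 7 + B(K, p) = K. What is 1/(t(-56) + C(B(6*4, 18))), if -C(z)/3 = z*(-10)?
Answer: 255/130106 - I*sqrt(7)/65053 ≈ 0.0019599 - 4.0671e-5*I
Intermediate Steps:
B(K, p) = -7 + K
t(a) = sqrt(2)*sqrt(a) (t(a) = sqrt(2*a) = sqrt(2)*sqrt(a))
C(z) = 30*z (C(z) = -3*z*(-10) = -(-30)*z = 30*z)
1/(t(-56) + C(B(6*4, 18))) = 1/(sqrt(2)*sqrt(-56) + 30*(-7 + 6*4)) = 1/(sqrt(2)*(2*I*sqrt(14)) + 30*(-7 + 24)) = 1/(4*I*sqrt(7) + 30*17) = 1/(4*I*sqrt(7) + 510) = 1/(510 + 4*I*sqrt(7))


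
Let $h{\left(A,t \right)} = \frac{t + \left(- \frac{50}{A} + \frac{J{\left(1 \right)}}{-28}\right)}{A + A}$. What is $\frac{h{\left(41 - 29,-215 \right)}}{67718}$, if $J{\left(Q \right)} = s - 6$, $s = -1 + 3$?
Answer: $- \frac{9199}{68259744} \approx -0.00013476$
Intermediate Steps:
$s = 2$
$J{\left(Q \right)} = -4$ ($J{\left(Q \right)} = 2 - 6 = -4$)
$h{\left(A,t \right)} = \frac{\frac{1}{7} + t - \frac{50}{A}}{2 A}$ ($h{\left(A,t \right)} = \frac{t - \left(- \frac{1}{7} + \frac{50}{A}\right)}{A + A} = \frac{t - \left(- \frac{1}{7} + \frac{50}{A}\right)}{2 A} = \left(t + \left(- \frac{50}{A} + \frac{1}{7}\right)\right) \frac{1}{2 A} = \left(t + \left(\frac{1}{7} - \frac{50}{A}\right)\right) \frac{1}{2 A} = \left(\frac{1}{7} + t - \frac{50}{A}\right) \frac{1}{2 A} = \frac{\frac{1}{7} + t - \frac{50}{A}}{2 A}$)
$\frac{h{\left(41 - 29,-215 \right)}}{67718} = \frac{\frac{1}{14} \frac{1}{\left(41 - 29\right)^{2}} \left(-350 + \left(41 - 29\right) \left(1 + 7 \left(-215\right)\right)\right)}{67718} = \frac{-350 + 12 \left(1 - 1505\right)}{14 \cdot 144} \cdot \frac{1}{67718} = \frac{1}{14} \cdot \frac{1}{144} \left(-350 + 12 \left(-1504\right)\right) \frac{1}{67718} = \frac{1}{14} \cdot \frac{1}{144} \left(-350 - 18048\right) \frac{1}{67718} = \frac{1}{14} \cdot \frac{1}{144} \left(-18398\right) \frac{1}{67718} = \left(- \frac{9199}{1008}\right) \frac{1}{67718} = - \frac{9199}{68259744}$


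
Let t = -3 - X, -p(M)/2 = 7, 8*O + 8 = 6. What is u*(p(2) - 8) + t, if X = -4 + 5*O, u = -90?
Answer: 7929/4 ≈ 1982.3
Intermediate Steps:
O = -1/4 (O = -1 + (1/8)*6 = -1 + 3/4 = -1/4 ≈ -0.25000)
p(M) = -14 (p(M) = -2*7 = -14)
X = -21/4 (X = -4 + 5*(-1/4) = -4 - 5/4 = -21/4 ≈ -5.2500)
t = 9/4 (t = -3 - 1*(-21/4) = -3 + 21/4 = 9/4 ≈ 2.2500)
u*(p(2) - 8) + t = -90*(-14 - 8) + 9/4 = -90*(-22) + 9/4 = 1980 + 9/4 = 7929/4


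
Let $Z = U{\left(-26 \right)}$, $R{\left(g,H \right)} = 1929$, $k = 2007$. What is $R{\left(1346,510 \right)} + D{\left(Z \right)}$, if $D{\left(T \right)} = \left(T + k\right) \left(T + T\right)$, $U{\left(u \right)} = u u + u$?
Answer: $3456029$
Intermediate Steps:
$U{\left(u \right)} = u + u^{2}$ ($U{\left(u \right)} = u^{2} + u = u + u^{2}$)
$Z = 650$ ($Z = - 26 \left(1 - 26\right) = \left(-26\right) \left(-25\right) = 650$)
$D{\left(T \right)} = 2 T \left(2007 + T\right)$ ($D{\left(T \right)} = \left(T + 2007\right) \left(T + T\right) = \left(2007 + T\right) 2 T = 2 T \left(2007 + T\right)$)
$R{\left(1346,510 \right)} + D{\left(Z \right)} = 1929 + 2 \cdot 650 \left(2007 + 650\right) = 1929 + 2 \cdot 650 \cdot 2657 = 1929 + 3454100 = 3456029$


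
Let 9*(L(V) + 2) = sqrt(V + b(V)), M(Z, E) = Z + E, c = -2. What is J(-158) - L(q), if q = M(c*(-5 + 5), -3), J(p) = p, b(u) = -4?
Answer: -156 - I*sqrt(7)/9 ≈ -156.0 - 0.29397*I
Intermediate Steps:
M(Z, E) = E + Z
q = -3 (q = -3 - 2*(-5 + 5) = -3 - 2*0 = -3 + 0 = -3)
L(V) = -2 + sqrt(-4 + V)/9 (L(V) = -2 + sqrt(V - 4)/9 = -2 + sqrt(-4 + V)/9)
J(-158) - L(q) = -158 - (-2 + sqrt(-4 - 3)/9) = -158 - (-2 + sqrt(-7)/9) = -158 - (-2 + (I*sqrt(7))/9) = -158 - (-2 + I*sqrt(7)/9) = -158 + (2 - I*sqrt(7)/9) = -156 - I*sqrt(7)/9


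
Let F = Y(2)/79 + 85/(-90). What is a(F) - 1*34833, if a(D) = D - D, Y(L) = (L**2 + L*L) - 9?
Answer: -34833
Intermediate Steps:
Y(L) = -9 + 2*L**2 (Y(L) = (L**2 + L**2) - 9 = 2*L**2 - 9 = -9 + 2*L**2)
F = -1361/1422 (F = (-9 + 2*2**2)/79 + 85/(-90) = (-9 + 2*4)*(1/79) + 85*(-1/90) = (-9 + 8)*(1/79) - 17/18 = -1*1/79 - 17/18 = -1/79 - 17/18 = -1361/1422 ≈ -0.95710)
a(D) = 0
a(F) - 1*34833 = 0 - 1*34833 = 0 - 34833 = -34833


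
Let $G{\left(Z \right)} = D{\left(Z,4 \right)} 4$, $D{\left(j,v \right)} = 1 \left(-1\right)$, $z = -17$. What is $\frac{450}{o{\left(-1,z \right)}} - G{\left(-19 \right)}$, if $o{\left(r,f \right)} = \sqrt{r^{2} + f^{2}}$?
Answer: $4 + \frac{45 \sqrt{290}}{29} \approx 30.425$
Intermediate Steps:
$D{\left(j,v \right)} = -1$
$o{\left(r,f \right)} = \sqrt{f^{2} + r^{2}}$
$G{\left(Z \right)} = -4$ ($G{\left(Z \right)} = \left(-1\right) 4 = -4$)
$\frac{450}{o{\left(-1,z \right)}} - G{\left(-19 \right)} = \frac{450}{\sqrt{\left(-17\right)^{2} + \left(-1\right)^{2}}} - -4 = \frac{450}{\sqrt{289 + 1}} + 4 = \frac{450}{\sqrt{290}} + 4 = 450 \frac{\sqrt{290}}{290} + 4 = \frac{45 \sqrt{290}}{29} + 4 = 4 + \frac{45 \sqrt{290}}{29}$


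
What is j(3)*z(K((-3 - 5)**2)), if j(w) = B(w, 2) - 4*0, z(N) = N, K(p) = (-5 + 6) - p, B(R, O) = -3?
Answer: 189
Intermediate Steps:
K(p) = 1 - p
j(w) = -3 (j(w) = -3 - 4*0 = -3 + 0 = -3)
j(3)*z(K((-3 - 5)**2)) = -3*(1 - (-3 - 5)**2) = -3*(1 - 1*(-8)**2) = -3*(1 - 1*64) = -3*(1 - 64) = -3*(-63) = 189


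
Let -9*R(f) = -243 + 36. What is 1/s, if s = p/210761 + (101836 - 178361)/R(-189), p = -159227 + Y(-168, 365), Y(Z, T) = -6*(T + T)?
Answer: -4847503/16132248486 ≈ -0.00030049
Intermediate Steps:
R(f) = 23 (R(f) = -(-243 + 36)/9 = -⅑*(-207) = 23)
Y(Z, T) = -12*T
p = -163607 (p = -159227 - 12*365 = -159227 - 4380 = -163607)
s = -16132248486/4847503 (s = -163607/210761 + (101836 - 178361)/23 = -163607*1/210761 - 76525*1/23 = -163607/210761 - 76525/23 = -16132248486/4847503 ≈ -3327.9)
1/s = 1/(-16132248486/4847503) = -4847503/16132248486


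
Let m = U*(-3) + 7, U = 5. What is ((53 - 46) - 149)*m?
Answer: 1136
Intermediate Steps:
m = -8 (m = 5*(-3) + 7 = -15 + 7 = -8)
((53 - 46) - 149)*m = ((53 - 46) - 149)*(-8) = (7 - 149)*(-8) = -142*(-8) = 1136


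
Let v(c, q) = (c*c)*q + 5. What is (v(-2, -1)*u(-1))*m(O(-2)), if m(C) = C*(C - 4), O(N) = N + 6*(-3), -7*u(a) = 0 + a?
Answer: 480/7 ≈ 68.571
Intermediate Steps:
u(a) = -a/7 (u(a) = -(0 + a)/7 = -a/7)
O(N) = -18 + N (O(N) = N - 18 = -18 + N)
v(c, q) = 5 + q*c² (v(c, q) = c²*q + 5 = q*c² + 5 = 5 + q*c²)
m(C) = C*(-4 + C)
(v(-2, -1)*u(-1))*m(O(-2)) = ((5 - 1*(-2)²)*(-⅐*(-1)))*((-18 - 2)*(-4 + (-18 - 2))) = ((5 - 1*4)*(⅐))*(-20*(-4 - 20)) = ((5 - 4)*(⅐))*(-20*(-24)) = (1*(⅐))*480 = (⅐)*480 = 480/7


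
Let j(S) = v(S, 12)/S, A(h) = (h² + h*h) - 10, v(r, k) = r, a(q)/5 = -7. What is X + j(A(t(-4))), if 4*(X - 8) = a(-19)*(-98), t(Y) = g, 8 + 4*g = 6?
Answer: 1733/2 ≈ 866.50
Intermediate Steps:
g = -½ (g = -2 + (¼)*6 = -2 + 3/2 = -½ ≈ -0.50000)
a(q) = -35 (a(q) = 5*(-7) = -35)
t(Y) = -½
A(h) = -10 + 2*h² (A(h) = (h² + h²) - 10 = 2*h² - 10 = -10 + 2*h²)
j(S) = 1 (j(S) = S/S = 1)
X = 1731/2 (X = 8 + (-35*(-98))/4 = 8 + (¼)*3430 = 8 + 1715/2 = 1731/2 ≈ 865.50)
X + j(A(t(-4))) = 1731/2 + 1 = 1733/2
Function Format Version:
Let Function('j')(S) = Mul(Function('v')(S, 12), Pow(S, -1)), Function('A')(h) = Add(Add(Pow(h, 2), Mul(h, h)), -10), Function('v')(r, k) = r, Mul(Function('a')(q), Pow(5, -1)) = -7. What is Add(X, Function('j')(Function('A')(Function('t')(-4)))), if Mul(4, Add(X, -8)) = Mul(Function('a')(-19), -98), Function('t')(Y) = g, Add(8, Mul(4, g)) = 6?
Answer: Rational(1733, 2) ≈ 866.50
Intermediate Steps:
g = Rational(-1, 2) (g = Add(-2, Mul(Rational(1, 4), 6)) = Add(-2, Rational(3, 2)) = Rational(-1, 2) ≈ -0.50000)
Function('a')(q) = -35 (Function('a')(q) = Mul(5, -7) = -35)
Function('t')(Y) = Rational(-1, 2)
Function('A')(h) = Add(-10, Mul(2, Pow(h, 2))) (Function('A')(h) = Add(Add(Pow(h, 2), Pow(h, 2)), -10) = Add(Mul(2, Pow(h, 2)), -10) = Add(-10, Mul(2, Pow(h, 2))))
Function('j')(S) = 1 (Function('j')(S) = Mul(S, Pow(S, -1)) = 1)
X = Rational(1731, 2) (X = Add(8, Mul(Rational(1, 4), Mul(-35, -98))) = Add(8, Mul(Rational(1, 4), 3430)) = Add(8, Rational(1715, 2)) = Rational(1731, 2) ≈ 865.50)
Add(X, Function('j')(Function('A')(Function('t')(-4)))) = Add(Rational(1731, 2), 1) = Rational(1733, 2)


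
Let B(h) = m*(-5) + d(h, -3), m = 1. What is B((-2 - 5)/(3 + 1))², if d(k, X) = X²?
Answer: 16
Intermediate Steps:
B(h) = 4 (B(h) = 1*(-5) + (-3)² = -5 + 9 = 4)
B((-2 - 5)/(3 + 1))² = 4² = 16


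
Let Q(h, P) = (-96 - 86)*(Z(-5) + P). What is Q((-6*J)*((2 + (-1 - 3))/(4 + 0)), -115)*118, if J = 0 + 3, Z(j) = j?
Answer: 2577120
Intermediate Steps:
J = 3
Q(h, P) = 910 - 182*P (Q(h, P) = (-96 - 86)*(-5 + P) = -182*(-5 + P) = 910 - 182*P)
Q((-6*J)*((2 + (-1 - 3))/(4 + 0)), -115)*118 = (910 - 182*(-115))*118 = (910 + 20930)*118 = 21840*118 = 2577120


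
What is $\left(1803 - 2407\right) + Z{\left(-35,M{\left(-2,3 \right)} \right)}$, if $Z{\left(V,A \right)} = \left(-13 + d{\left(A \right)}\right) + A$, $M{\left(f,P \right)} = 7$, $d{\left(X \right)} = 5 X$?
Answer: $-575$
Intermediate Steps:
$Z{\left(V,A \right)} = -13 + 6 A$ ($Z{\left(V,A \right)} = \left(-13 + 5 A\right) + A = -13 + 6 A$)
$\left(1803 - 2407\right) + Z{\left(-35,M{\left(-2,3 \right)} \right)} = \left(1803 - 2407\right) + \left(-13 + 6 \cdot 7\right) = -604 + \left(-13 + 42\right) = -604 + 29 = -575$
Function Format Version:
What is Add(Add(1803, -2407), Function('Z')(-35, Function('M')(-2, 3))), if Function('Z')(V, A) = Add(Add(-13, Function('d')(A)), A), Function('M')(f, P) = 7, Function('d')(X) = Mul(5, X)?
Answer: -575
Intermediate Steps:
Function('Z')(V, A) = Add(-13, Mul(6, A)) (Function('Z')(V, A) = Add(Add(-13, Mul(5, A)), A) = Add(-13, Mul(6, A)))
Add(Add(1803, -2407), Function('Z')(-35, Function('M')(-2, 3))) = Add(Add(1803, -2407), Add(-13, Mul(6, 7))) = Add(-604, Add(-13, 42)) = Add(-604, 29) = -575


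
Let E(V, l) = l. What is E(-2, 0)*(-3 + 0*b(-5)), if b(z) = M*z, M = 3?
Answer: 0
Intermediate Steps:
b(z) = 3*z
E(-2, 0)*(-3 + 0*b(-5)) = 0*(-3 + 0*(3*(-5))) = 0*(-3 + 0*(-15)) = 0*(-3 + 0) = 0*(-3) = 0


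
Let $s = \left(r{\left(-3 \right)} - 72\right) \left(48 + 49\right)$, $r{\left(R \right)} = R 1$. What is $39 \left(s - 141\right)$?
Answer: $-289224$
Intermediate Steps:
$r{\left(R \right)} = R$
$s = -7275$ ($s = \left(-3 - 72\right) \left(48 + 49\right) = \left(-75\right) 97 = -7275$)
$39 \left(s - 141\right) = 39 \left(-7275 - 141\right) = 39 \left(-7416\right) = -289224$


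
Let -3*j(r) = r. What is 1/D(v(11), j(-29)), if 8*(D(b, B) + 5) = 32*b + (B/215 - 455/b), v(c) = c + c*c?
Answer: 75680/39548457 ≈ 0.0019136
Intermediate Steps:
j(r) = -r/3
v(c) = c + c²
D(b, B) = -5 + 4*b - 455/(8*b) + B/1720 (D(b, B) = -5 + (32*b + (B/215 - 455/b))/8 = -5 + (32*b + (-455/b + B/215))/8 = -5 + (-455/b + 32*b + B/215)/8 = -5 + (4*b - 455/(8*b) + B/1720) = -5 + 4*b - 455/(8*b) + B/1720)
1/D(v(11), j(-29)) = 1/((-97825 + (11*(1 + 11))*(-8600 - ⅓*(-29) + 6880*(11*(1 + 11))))/(1720*((11*(1 + 11))))) = 1/((-97825 + (11*12)*(-8600 + 29/3 + 6880*(11*12)))/(1720*((11*12)))) = 1/((1/1720)*(-97825 + 132*(-8600 + 29/3 + 6880*132))/132) = 1/((1/1720)*(1/132)*(-97825 + 132*(-8600 + 29/3 + 908160))) = 1/((1/1720)*(1/132)*(-97825 + 132*(2698709/3))) = 1/((1/1720)*(1/132)*(-97825 + 118743196)) = 1/((1/1720)*(1/132)*118645371) = 1/(39548457/75680) = 75680/39548457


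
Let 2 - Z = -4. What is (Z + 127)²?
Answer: 17689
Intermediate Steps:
Z = 6 (Z = 2 - 1*(-4) = 2 + 4 = 6)
(Z + 127)² = (6 + 127)² = 133² = 17689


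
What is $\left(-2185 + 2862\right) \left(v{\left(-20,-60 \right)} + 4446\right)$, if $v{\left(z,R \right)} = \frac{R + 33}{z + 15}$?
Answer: $\frac{15067989}{5} \approx 3.0136 \cdot 10^{6}$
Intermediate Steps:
$v{\left(z,R \right)} = \frac{33 + R}{15 + z}$
$\left(-2185 + 2862\right) \left(v{\left(-20,-60 \right)} + 4446\right) = \left(-2185 + 2862\right) \left(\frac{33 - 60}{15 - 20} + 4446\right) = 677 \left(\frac{1}{-5} \left(-27\right) + 4446\right) = 677 \left(\left(- \frac{1}{5}\right) \left(-27\right) + 4446\right) = 677 \left(\frac{27}{5} + 4446\right) = 677 \cdot \frac{22257}{5} = \frac{15067989}{5}$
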